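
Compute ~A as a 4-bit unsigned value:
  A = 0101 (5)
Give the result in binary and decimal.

Flip each bit (0->1, 1->0):
  0101
  1010

Answer: 1010 (10)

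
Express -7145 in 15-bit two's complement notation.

1. Binary of +7145:  001101111101001
2. Invert bits:     110010000010110
3. Add 1:           110010000010111

Answer: 110010000010111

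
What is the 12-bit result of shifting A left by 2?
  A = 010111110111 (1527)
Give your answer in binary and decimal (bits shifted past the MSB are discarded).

Shift left by 2: drop the top 2 bit(s), append 2 zero(s) on the right.
  010111110111  ->  discard [01], keep [0111110111], append 00
= 011111011100

Answer: 011111011100 (2012)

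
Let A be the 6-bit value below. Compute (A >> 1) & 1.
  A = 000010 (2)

Bit 1 is the 2nd from the right.
  000010
      ^
That bit is 1.

Answer: 1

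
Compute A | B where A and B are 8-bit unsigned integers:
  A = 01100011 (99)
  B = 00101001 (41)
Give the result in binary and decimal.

Apply | to each column (1 where either bit is 1):
  01100011
| 00101001
----------
  01101011

Answer: 01101011 (107)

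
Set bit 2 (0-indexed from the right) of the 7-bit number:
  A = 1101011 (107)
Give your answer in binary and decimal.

Mask = 1 << 2 = 0000100
Bit 2 of A is 0, so OR-ing with the mask flips it to 1.
  1101011
| 0000100
---------
  1101111

Answer: 1101111 (111)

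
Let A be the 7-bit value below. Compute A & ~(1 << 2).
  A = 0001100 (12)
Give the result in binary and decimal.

Mask = ~(1 << 2) = 1111011
Bit 2 of A is 1, so AND-ing with the mask clears it to 0.
  0001100
& 1111011
---------
  0001000

Answer: 0001000 (8)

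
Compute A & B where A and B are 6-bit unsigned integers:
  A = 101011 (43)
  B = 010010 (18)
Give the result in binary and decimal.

Apply & to each column (1 only where both bits are 1):
  101011
& 010010
--------
  000010

Answer: 000010 (2)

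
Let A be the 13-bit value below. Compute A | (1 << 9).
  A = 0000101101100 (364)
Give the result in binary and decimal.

Mask = 1 << 9 = 0001000000000
Bit 9 of A is 0, so OR-ing with the mask flips it to 1.
  0000101101100
| 0001000000000
---------------
  0001101101100

Answer: 0001101101100 (876)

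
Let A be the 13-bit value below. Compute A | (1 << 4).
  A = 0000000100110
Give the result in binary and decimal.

Mask = 1 << 4 = 0000000010000
Bit 4 of A is 0, so OR-ing with the mask flips it to 1.
  0000000100110
| 0000000010000
---------------
  0000000110110

Answer: 0000000110110 (54)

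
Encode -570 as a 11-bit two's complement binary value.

1. Binary of +570:  01000111010
2. Invert bits:     10111000101
3. Add 1:           10111000110

Answer: 10111000110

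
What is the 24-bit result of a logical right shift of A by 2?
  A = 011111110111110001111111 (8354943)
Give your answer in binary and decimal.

Logical shift right by 2: drop the bottom 2 bit(s), prepend 2 zero(s) on the left.
  011111110111110001111111  ->  keep [0111111101111100011111], discard [11], prepend 00
= 000111111101111100011111

Answer: 000111111101111100011111 (2088735)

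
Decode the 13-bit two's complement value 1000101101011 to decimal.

MSB is 1, so the value is negative. Find the magnitude:
1. Invert bits:  0111010010100
2. Add 1:        0111010010101  = 3733
3. Apply sign:   -3733

Answer: -3733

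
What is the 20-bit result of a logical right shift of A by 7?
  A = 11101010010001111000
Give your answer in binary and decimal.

Logical shift right by 7: drop the bottom 7 bit(s), prepend 7 zero(s) on the left.
  11101010010001111000  ->  keep [1110101001000], discard [1111000], prepend 0000000
= 00000001110101001000

Answer: 00000001110101001000 (7496)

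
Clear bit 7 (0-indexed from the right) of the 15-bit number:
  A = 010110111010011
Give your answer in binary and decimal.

Mask = ~(1 << 7) = 111111101111111
Bit 7 of A is 1, so AND-ing with the mask clears it to 0.
  010110111010011
& 111111101111111
-----------------
  010110101010011

Answer: 010110101010011 (11603)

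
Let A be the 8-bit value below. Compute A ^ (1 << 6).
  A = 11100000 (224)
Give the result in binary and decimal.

Mask = 1 << 6 = 01000000
Bit 6 of A is 1; XOR with the mask flips it to 0.
  11100000
^ 01000000
----------
  10100000

Answer: 10100000 (160)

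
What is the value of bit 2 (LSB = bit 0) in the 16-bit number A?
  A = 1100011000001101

Bit 2 is the 3rd from the right.
  1100011000001101
               ^
That bit is 1.

Answer: 1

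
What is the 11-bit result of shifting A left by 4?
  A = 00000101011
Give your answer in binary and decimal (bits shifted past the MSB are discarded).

Shift left by 4: drop the top 4 bit(s), append 4 zero(s) on the right.
  00000101011  ->  discard [0000], keep [0101011], append 0000
= 01010110000

Answer: 01010110000 (688)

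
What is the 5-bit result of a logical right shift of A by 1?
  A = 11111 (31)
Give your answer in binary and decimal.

Logical shift right by 1: drop the bottom 1 bit(s), prepend 1 zero(s) on the left.
  11111  ->  keep [1111], discard [1], prepend 0
= 01111

Answer: 01111 (15)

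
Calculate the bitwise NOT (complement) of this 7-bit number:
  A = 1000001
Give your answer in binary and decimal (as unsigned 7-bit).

Flip each bit (0->1, 1->0):
  1000001
  0111110

Answer: 0111110 (62)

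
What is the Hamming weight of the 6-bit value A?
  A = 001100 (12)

001100
1-bits at positions (from bit 0 = LSB): 2, 3
Count = 2

Answer: 2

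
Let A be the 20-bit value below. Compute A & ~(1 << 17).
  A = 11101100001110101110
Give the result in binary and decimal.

Mask = ~(1 << 17) = 11011111111111111111
Bit 17 of A is 1, so AND-ing with the mask clears it to 0.
  11101100001110101110
& 11011111111111111111
----------------------
  11001100001110101110

Answer: 11001100001110101110 (836526)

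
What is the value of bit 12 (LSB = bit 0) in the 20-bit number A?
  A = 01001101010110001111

Bit 12 is the 13th from the right.
  01001101010110001111
         ^
That bit is 1.

Answer: 1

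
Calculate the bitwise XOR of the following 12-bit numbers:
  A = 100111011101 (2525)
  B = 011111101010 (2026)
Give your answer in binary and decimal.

Apply ^ to each column (1 where bits differ):
  100111011101
^ 011111101010
--------------
  111000110111

Answer: 111000110111 (3639)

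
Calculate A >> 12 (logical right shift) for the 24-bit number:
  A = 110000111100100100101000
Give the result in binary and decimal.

Logical shift right by 12: drop the bottom 12 bit(s), prepend 12 zero(s) on the left.
  110000111100100100101000  ->  keep [110000111100], discard [100100101000], prepend 000000000000
= 000000000000110000111100

Answer: 000000000000110000111100 (3132)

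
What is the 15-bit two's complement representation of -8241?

1. Binary of +8241:  010000000110001
2. Invert bits:     101111111001110
3. Add 1:           101111111001111

Answer: 101111111001111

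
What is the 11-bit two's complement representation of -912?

1. Binary of +912:  01110010000
2. Invert bits:     10001101111
3. Add 1:           10001110000

Answer: 10001110000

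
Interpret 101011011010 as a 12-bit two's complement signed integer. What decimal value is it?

MSB is 1, so the value is negative. Find the magnitude:
1. Invert bits:  010100100101
2. Add 1:        010100100110  = 1318
3. Apply sign:   -1318

Answer: -1318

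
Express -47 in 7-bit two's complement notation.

1. Binary of +47:  0101111
2. Invert bits:     1010000
3. Add 1:           1010001

Answer: 1010001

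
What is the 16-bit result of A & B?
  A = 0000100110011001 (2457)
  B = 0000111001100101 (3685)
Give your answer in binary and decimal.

Apply & to each column (1 only where both bits are 1):
  0000100110011001
& 0000111001100101
------------------
  0000100000000001

Answer: 0000100000000001 (2049)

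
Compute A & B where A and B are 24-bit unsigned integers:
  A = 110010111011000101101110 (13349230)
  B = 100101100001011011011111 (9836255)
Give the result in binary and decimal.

Apply & to each column (1 only where both bits are 1):
  110010111011000101101110
& 100101100001011011011111
--------------------------
  100000100001000001001110

Answer: 100000100001000001001110 (8523854)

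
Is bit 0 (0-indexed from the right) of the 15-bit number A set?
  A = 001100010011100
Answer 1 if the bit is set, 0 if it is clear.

Bit 0 is the 1st from the right.
  001100010011100
                ^
That bit is 0.

Answer: 0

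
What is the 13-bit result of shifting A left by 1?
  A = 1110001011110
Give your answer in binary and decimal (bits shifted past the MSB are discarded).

Shift left by 1: drop the top 1 bit(s), append 1 zero(s) on the right.
  1110001011110  ->  discard [1], keep [110001011110], append 0
= 1100010111100

Answer: 1100010111100 (6332)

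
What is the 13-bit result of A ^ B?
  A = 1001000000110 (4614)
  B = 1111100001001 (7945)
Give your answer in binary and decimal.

Apply ^ to each column (1 where bits differ):
  1001000000110
^ 1111100001001
---------------
  0110100001111

Answer: 0110100001111 (3343)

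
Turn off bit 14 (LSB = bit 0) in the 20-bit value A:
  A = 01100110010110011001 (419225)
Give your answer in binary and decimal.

Mask = ~(1 << 14) = 11111011111111111111
Bit 14 of A is 1, so AND-ing with the mask clears it to 0.
  01100110010110011001
& 11111011111111111111
----------------------
  01100010010110011001

Answer: 01100010010110011001 (402841)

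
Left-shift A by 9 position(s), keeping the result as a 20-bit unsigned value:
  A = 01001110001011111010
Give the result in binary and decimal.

Shift left by 9: drop the top 9 bit(s), append 9 zero(s) on the right.
  01001110001011111010  ->  discard [010011100], keep [01011111010], append 000000000
= 01011111010000000000

Answer: 01011111010000000000 (390144)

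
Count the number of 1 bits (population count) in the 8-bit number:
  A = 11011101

11011101
1-bits at positions (from bit 0 = LSB): 0, 2, 3, 4, 6, 7
Count = 6

Answer: 6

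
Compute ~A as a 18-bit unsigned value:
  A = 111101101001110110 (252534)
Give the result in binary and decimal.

Flip each bit (0->1, 1->0):
  111101101001110110
  000010010110001001

Answer: 000010010110001001 (9609)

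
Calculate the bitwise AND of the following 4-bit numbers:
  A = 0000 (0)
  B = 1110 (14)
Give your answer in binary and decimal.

Apply & to each column (1 only where both bits are 1):
  0000
& 1110
------
  0000

Answer: 0000 (0)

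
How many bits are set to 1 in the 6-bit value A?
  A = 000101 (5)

000101
1-bits at positions (from bit 0 = LSB): 0, 2
Count = 2

Answer: 2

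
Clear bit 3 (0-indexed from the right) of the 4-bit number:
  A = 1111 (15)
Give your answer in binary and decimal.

Mask = ~(1 << 3) = 0111
Bit 3 of A is 1, so AND-ing with the mask clears it to 0.
  1111
& 0111
------
  0111

Answer: 0111 (7)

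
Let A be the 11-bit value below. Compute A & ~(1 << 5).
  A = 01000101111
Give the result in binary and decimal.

Mask = ~(1 << 5) = 11111011111
Bit 5 of A is 1, so AND-ing with the mask clears it to 0.
  01000101111
& 11111011111
-------------
  01000001111

Answer: 01000001111 (527)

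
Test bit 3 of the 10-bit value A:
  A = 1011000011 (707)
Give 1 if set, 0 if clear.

Bit 3 is the 4th from the right.
  1011000011
        ^
That bit is 0.

Answer: 0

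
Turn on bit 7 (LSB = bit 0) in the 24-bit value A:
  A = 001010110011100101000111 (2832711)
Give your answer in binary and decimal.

Mask = 1 << 7 = 000000000000000010000000
Bit 7 of A is 0, so OR-ing with the mask flips it to 1.
  001010110011100101000111
| 000000000000000010000000
--------------------------
  001010110011100111000111

Answer: 001010110011100111000111 (2832839)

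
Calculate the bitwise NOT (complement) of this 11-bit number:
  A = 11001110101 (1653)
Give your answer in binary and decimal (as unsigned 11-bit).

Flip each bit (0->1, 1->0):
  11001110101
  00110001010

Answer: 00110001010 (394)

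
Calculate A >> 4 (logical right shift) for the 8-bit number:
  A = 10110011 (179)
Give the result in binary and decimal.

Logical shift right by 4: drop the bottom 4 bit(s), prepend 4 zero(s) on the left.
  10110011  ->  keep [1011], discard [0011], prepend 0000
= 00001011

Answer: 00001011 (11)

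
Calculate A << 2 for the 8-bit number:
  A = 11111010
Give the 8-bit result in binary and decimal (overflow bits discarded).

Shift left by 2: drop the top 2 bit(s), append 2 zero(s) on the right.
  11111010  ->  discard [11], keep [111010], append 00
= 11101000

Answer: 11101000 (232)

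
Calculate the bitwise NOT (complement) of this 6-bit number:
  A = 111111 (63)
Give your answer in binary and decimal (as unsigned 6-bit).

Flip each bit (0->1, 1->0):
  111111
  000000

Answer: 000000 (0)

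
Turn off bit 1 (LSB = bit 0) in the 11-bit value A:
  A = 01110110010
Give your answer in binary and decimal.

Mask = ~(1 << 1) = 11111111101
Bit 1 of A is 1, so AND-ing with the mask clears it to 0.
  01110110010
& 11111111101
-------------
  01110110000

Answer: 01110110000 (944)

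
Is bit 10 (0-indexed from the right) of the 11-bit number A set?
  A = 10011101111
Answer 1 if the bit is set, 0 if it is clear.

Bit 10 is the 11th from the right.
  10011101111
  ^
That bit is 1.

Answer: 1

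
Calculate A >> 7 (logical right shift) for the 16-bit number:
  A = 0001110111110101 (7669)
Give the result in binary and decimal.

Logical shift right by 7: drop the bottom 7 bit(s), prepend 7 zero(s) on the left.
  0001110111110101  ->  keep [000111011], discard [1110101], prepend 0000000
= 0000000000111011

Answer: 0000000000111011 (59)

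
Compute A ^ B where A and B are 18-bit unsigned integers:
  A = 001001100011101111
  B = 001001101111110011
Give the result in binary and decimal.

Apply ^ to each column (1 where bits differ):
  001001100011101111
^ 001001101111110011
--------------------
  000000001100011100

Answer: 000000001100011100 (796)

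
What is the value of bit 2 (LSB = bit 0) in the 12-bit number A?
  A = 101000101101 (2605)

Bit 2 is the 3rd from the right.
  101000101101
           ^
That bit is 1.

Answer: 1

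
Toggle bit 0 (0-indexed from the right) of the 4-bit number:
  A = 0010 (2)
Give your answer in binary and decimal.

Mask = 1 << 0 = 0001
Bit 0 of A is 0; XOR with the mask flips it to 1.
  0010
^ 0001
------
  0011

Answer: 0011 (3)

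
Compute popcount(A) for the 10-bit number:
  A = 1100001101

1100001101
1-bits at positions (from bit 0 = LSB): 0, 2, 3, 8, 9
Count = 5

Answer: 5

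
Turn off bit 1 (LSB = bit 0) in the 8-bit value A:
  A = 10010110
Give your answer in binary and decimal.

Mask = ~(1 << 1) = 11111101
Bit 1 of A is 1, so AND-ing with the mask clears it to 0.
  10010110
& 11111101
----------
  10010100

Answer: 10010100 (148)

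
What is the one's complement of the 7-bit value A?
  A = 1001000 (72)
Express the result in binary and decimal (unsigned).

Flip each bit (0->1, 1->0):
  1001000
  0110111

Answer: 0110111 (55)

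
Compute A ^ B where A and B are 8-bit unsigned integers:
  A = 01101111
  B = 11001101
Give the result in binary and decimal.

Apply ^ to each column (1 where bits differ):
  01101111
^ 11001101
----------
  10100010

Answer: 10100010 (162)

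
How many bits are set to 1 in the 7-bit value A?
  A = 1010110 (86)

1010110
1-bits at positions (from bit 0 = LSB): 1, 2, 4, 6
Count = 4

Answer: 4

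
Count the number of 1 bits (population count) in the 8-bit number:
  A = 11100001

11100001
1-bits at positions (from bit 0 = LSB): 0, 5, 6, 7
Count = 4

Answer: 4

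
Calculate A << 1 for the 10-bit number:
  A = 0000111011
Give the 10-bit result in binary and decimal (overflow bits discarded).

Shift left by 1: drop the top 1 bit(s), append 1 zero(s) on the right.
  0000111011  ->  discard [0], keep [000111011], append 0
= 0001110110

Answer: 0001110110 (118)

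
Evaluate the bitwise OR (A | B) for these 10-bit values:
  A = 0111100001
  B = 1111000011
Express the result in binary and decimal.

Apply | to each column (1 where either bit is 1):
  0111100001
| 1111000011
------------
  1111100011

Answer: 1111100011 (995)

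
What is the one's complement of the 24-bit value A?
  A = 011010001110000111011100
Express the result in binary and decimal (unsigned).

Flip each bit (0->1, 1->0):
  011010001110000111011100
  100101110001111000100011

Answer: 100101110001111000100011 (9903651)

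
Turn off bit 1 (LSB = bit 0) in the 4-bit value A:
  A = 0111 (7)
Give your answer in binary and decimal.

Mask = ~(1 << 1) = 1101
Bit 1 of A is 1, so AND-ing with the mask clears it to 0.
  0111
& 1101
------
  0101

Answer: 0101 (5)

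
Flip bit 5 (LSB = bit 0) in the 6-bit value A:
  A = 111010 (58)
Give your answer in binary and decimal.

Mask = 1 << 5 = 100000
Bit 5 of A is 1; XOR with the mask flips it to 0.
  111010
^ 100000
--------
  011010

Answer: 011010 (26)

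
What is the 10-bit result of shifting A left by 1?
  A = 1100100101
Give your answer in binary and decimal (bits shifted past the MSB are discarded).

Shift left by 1: drop the top 1 bit(s), append 1 zero(s) on the right.
  1100100101  ->  discard [1], keep [100100101], append 0
= 1001001010

Answer: 1001001010 (586)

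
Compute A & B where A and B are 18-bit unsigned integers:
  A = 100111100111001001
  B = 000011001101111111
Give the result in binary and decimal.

Apply & to each column (1 only where both bits are 1):
  100111100111001001
& 000011001101111111
--------------------
  000011000101001001

Answer: 000011000101001001 (12617)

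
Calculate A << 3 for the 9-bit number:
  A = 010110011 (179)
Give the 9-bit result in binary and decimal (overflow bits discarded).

Shift left by 3: drop the top 3 bit(s), append 3 zero(s) on the right.
  010110011  ->  discard [010], keep [110011], append 000
= 110011000

Answer: 110011000 (408)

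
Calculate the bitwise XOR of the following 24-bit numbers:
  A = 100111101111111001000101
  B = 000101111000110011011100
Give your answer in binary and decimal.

Apply ^ to each column (1 where bits differ):
  100111101111111001000101
^ 000101111000110011011100
--------------------------
  100010010111001010011001

Answer: 100010010111001010011001 (9007769)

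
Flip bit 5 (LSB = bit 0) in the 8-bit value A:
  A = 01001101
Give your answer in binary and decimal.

Mask = 1 << 5 = 00100000
Bit 5 of A is 0; XOR with the mask flips it to 1.
  01001101
^ 00100000
----------
  01101101

Answer: 01101101 (109)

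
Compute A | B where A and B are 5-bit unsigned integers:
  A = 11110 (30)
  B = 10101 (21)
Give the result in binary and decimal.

Apply | to each column (1 where either bit is 1):
  11110
| 10101
-------
  11111

Answer: 11111 (31)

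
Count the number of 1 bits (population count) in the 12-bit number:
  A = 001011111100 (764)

001011111100
1-bits at positions (from bit 0 = LSB): 2, 3, 4, 5, 6, 7, 9
Count = 7

Answer: 7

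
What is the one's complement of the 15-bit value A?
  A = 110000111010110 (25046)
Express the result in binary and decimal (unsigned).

Flip each bit (0->1, 1->0):
  110000111010110
  001111000101001

Answer: 001111000101001 (7721)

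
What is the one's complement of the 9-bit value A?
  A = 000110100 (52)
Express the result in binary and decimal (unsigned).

Flip each bit (0->1, 1->0):
  000110100
  111001011

Answer: 111001011 (459)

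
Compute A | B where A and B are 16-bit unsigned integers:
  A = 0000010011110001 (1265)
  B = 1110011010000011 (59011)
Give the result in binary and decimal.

Apply | to each column (1 where either bit is 1):
  0000010011110001
| 1110011010000011
------------------
  1110011011110011

Answer: 1110011011110011 (59123)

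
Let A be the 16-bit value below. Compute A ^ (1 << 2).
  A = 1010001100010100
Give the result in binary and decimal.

Mask = 1 << 2 = 0000000000000100
Bit 2 of A is 1; XOR with the mask flips it to 0.
  1010001100010100
^ 0000000000000100
------------------
  1010001100010000

Answer: 1010001100010000 (41744)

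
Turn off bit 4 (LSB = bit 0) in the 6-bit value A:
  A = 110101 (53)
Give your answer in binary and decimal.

Mask = ~(1 << 4) = 101111
Bit 4 of A is 1, so AND-ing with the mask clears it to 0.
  110101
& 101111
--------
  100101

Answer: 100101 (37)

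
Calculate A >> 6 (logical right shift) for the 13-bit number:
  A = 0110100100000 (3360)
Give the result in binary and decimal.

Logical shift right by 6: drop the bottom 6 bit(s), prepend 6 zero(s) on the left.
  0110100100000  ->  keep [0110100], discard [100000], prepend 000000
= 0000000110100

Answer: 0000000110100 (52)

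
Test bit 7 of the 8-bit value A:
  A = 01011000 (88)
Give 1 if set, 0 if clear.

Bit 7 is the 8th from the right.
  01011000
  ^
That bit is 0.

Answer: 0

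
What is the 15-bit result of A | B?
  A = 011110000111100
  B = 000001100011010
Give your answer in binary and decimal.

Apply | to each column (1 where either bit is 1):
  011110000111100
| 000001100011010
-----------------
  011111100111110

Answer: 011111100111110 (16190)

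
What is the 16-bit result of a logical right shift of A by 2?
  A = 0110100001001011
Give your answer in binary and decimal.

Logical shift right by 2: drop the bottom 2 bit(s), prepend 2 zero(s) on the left.
  0110100001001011  ->  keep [01101000010010], discard [11], prepend 00
= 0001101000010010

Answer: 0001101000010010 (6674)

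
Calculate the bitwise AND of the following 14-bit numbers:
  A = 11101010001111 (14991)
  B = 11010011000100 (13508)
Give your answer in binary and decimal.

Apply & to each column (1 only where both bits are 1):
  11101010001111
& 11010011000100
----------------
  11000010000100

Answer: 11000010000100 (12420)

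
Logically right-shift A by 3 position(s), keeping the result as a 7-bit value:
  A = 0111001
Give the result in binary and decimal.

Logical shift right by 3: drop the bottom 3 bit(s), prepend 3 zero(s) on the left.
  0111001  ->  keep [0111], discard [001], prepend 000
= 0000111

Answer: 0000111 (7)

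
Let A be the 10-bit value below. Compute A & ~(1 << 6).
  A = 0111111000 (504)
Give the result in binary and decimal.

Mask = ~(1 << 6) = 1110111111
Bit 6 of A is 1, so AND-ing with the mask clears it to 0.
  0111111000
& 1110111111
------------
  0110111000

Answer: 0110111000 (440)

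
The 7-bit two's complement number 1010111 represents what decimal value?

MSB is 1, so the value is negative. Find the magnitude:
1. Invert bits:  0101000
2. Add 1:        0101001  = 41
3. Apply sign:   -41

Answer: -41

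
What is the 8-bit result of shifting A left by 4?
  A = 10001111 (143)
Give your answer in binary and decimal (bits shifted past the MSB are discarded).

Shift left by 4: drop the top 4 bit(s), append 4 zero(s) on the right.
  10001111  ->  discard [1000], keep [1111], append 0000
= 11110000

Answer: 11110000 (240)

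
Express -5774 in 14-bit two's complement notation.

1. Binary of +5774:  01011010001110
2. Invert bits:     10100101110001
3. Add 1:           10100101110010

Answer: 10100101110010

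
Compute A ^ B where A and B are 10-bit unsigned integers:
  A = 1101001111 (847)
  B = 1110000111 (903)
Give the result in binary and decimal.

Apply ^ to each column (1 where bits differ):
  1101001111
^ 1110000111
------------
  0011001000

Answer: 0011001000 (200)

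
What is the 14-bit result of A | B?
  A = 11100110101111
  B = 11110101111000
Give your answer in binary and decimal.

Apply | to each column (1 where either bit is 1):
  11100110101111
| 11110101111000
----------------
  11110111111111

Answer: 11110111111111 (15871)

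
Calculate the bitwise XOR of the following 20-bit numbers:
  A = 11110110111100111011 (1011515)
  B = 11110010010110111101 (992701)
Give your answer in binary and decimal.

Apply ^ to each column (1 where bits differ):
  11110110111100111011
^ 11110010010110111101
----------------------
  00000100101010000110

Answer: 00000100101010000110 (19078)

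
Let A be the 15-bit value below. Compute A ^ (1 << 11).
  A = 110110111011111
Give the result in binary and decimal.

Mask = 1 << 11 = 000100000000000
Bit 11 of A is 1; XOR with the mask flips it to 0.
  110110111011111
^ 000100000000000
-----------------
  110010111011111

Answer: 110010111011111 (26079)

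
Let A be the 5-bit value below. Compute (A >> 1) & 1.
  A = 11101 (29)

Bit 1 is the 2nd from the right.
  11101
     ^
That bit is 0.

Answer: 0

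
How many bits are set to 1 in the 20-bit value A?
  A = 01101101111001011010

01101101111001011010
1-bits at positions (from bit 0 = LSB): 1, 3, 4, 6, 9, 10, 11, 12, 14, 15, 17, 18
Count = 12

Answer: 12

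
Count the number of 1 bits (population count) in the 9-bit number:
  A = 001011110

001011110
1-bits at positions (from bit 0 = LSB): 1, 2, 3, 4, 6
Count = 5

Answer: 5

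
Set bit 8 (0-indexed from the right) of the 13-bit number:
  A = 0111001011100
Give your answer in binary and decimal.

Mask = 1 << 8 = 0000100000000
Bit 8 of A is 0, so OR-ing with the mask flips it to 1.
  0111001011100
| 0000100000000
---------------
  0111101011100

Answer: 0111101011100 (3932)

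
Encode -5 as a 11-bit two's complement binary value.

1. Binary of +5:  00000000101
2. Invert bits:     11111111010
3. Add 1:           11111111011

Answer: 11111111011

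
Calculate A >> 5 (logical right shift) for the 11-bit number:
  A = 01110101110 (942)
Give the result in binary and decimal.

Logical shift right by 5: drop the bottom 5 bit(s), prepend 5 zero(s) on the left.
  01110101110  ->  keep [011101], discard [01110], prepend 00000
= 00000011101

Answer: 00000011101 (29)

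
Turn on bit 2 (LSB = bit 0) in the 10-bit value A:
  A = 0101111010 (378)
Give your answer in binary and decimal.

Mask = 1 << 2 = 0000000100
Bit 2 of A is 0, so OR-ing with the mask flips it to 1.
  0101111010
| 0000000100
------------
  0101111110

Answer: 0101111110 (382)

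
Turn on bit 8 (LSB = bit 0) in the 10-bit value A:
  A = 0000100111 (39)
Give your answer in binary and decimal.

Mask = 1 << 8 = 0100000000
Bit 8 of A is 0, so OR-ing with the mask flips it to 1.
  0000100111
| 0100000000
------------
  0100100111

Answer: 0100100111 (295)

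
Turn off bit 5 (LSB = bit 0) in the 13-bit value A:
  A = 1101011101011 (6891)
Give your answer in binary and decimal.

Mask = ~(1 << 5) = 1111111011111
Bit 5 of A is 1, so AND-ing with the mask clears it to 0.
  1101011101011
& 1111111011111
---------------
  1101011001011

Answer: 1101011001011 (6859)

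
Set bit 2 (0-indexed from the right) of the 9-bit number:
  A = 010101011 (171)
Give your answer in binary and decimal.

Mask = 1 << 2 = 000000100
Bit 2 of A is 0, so OR-ing with the mask flips it to 1.
  010101011
| 000000100
-----------
  010101111

Answer: 010101111 (175)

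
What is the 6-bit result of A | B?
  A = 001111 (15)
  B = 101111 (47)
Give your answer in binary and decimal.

Apply | to each column (1 where either bit is 1):
  001111
| 101111
--------
  101111

Answer: 101111 (47)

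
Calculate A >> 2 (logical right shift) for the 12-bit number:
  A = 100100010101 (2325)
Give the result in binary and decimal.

Logical shift right by 2: drop the bottom 2 bit(s), prepend 2 zero(s) on the left.
  100100010101  ->  keep [1001000101], discard [01], prepend 00
= 001001000101

Answer: 001001000101 (581)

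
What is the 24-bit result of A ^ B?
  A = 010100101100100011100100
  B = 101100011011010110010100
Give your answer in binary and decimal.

Apply ^ to each column (1 where bits differ):
  010100101100100011100100
^ 101100011011010110010100
--------------------------
  111000110111110101110000

Answer: 111000110111110101110000 (14908784)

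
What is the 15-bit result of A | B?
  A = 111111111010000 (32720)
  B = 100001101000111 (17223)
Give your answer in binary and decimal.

Apply | to each column (1 where either bit is 1):
  111111111010000
| 100001101000111
-----------------
  111111111010111

Answer: 111111111010111 (32727)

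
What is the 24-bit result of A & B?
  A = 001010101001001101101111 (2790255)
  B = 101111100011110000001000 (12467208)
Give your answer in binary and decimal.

Apply & to each column (1 only where both bits are 1):
  001010101001001101101111
& 101111100011110000001000
--------------------------
  001010100001000000001000

Answer: 001010100001000000001000 (2756616)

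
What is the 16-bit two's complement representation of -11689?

1. Binary of +11689:  0010110110101001
2. Invert bits:     1101001001010110
3. Add 1:           1101001001010111

Answer: 1101001001010111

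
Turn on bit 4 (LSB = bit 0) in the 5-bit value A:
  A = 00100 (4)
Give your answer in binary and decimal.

Mask = 1 << 4 = 10000
Bit 4 of A is 0, so OR-ing with the mask flips it to 1.
  00100
| 10000
-------
  10100

Answer: 10100 (20)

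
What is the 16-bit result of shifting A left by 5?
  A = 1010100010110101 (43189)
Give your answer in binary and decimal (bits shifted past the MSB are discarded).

Shift left by 5: drop the top 5 bit(s), append 5 zero(s) on the right.
  1010100010110101  ->  discard [10101], keep [00010110101], append 00000
= 0001011010100000

Answer: 0001011010100000 (5792)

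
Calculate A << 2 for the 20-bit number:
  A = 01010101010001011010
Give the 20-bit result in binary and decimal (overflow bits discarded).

Shift left by 2: drop the top 2 bit(s), append 2 zero(s) on the right.
  01010101010001011010  ->  discard [01], keep [010101010001011010], append 00
= 01010101000101101000

Answer: 01010101000101101000 (348520)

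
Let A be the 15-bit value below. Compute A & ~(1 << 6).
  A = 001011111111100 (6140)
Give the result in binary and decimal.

Mask = ~(1 << 6) = 111111110111111
Bit 6 of A is 1, so AND-ing with the mask clears it to 0.
  001011111111100
& 111111110111111
-----------------
  001011110111100

Answer: 001011110111100 (6076)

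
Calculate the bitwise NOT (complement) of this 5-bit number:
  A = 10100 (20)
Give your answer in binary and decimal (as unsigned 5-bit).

Flip each bit (0->1, 1->0):
  10100
  01011

Answer: 01011 (11)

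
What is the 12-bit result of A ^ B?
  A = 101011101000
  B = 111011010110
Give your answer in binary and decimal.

Apply ^ to each column (1 where bits differ):
  101011101000
^ 111011010110
--------------
  010000111110

Answer: 010000111110 (1086)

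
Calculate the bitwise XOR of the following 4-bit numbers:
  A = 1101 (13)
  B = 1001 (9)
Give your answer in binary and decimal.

Apply ^ to each column (1 where bits differ):
  1101
^ 1001
------
  0100

Answer: 0100 (4)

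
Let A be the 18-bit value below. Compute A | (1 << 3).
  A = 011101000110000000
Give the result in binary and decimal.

Mask = 1 << 3 = 000000000000001000
Bit 3 of A is 0, so OR-ing with the mask flips it to 1.
  011101000110000000
| 000000000000001000
--------------------
  011101000110001000

Answer: 011101000110001000 (119176)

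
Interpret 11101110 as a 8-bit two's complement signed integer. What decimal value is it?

MSB is 1, so the value is negative. Find the magnitude:
1. Invert bits:  00010001
2. Add 1:        00010010  = 18
3. Apply sign:   -18

Answer: -18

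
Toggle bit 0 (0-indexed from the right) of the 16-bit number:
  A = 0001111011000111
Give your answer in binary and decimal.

Mask = 1 << 0 = 0000000000000001
Bit 0 of A is 1; XOR with the mask flips it to 0.
  0001111011000111
^ 0000000000000001
------------------
  0001111011000110

Answer: 0001111011000110 (7878)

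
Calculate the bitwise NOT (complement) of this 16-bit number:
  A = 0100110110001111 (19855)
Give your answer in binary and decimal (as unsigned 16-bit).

Flip each bit (0->1, 1->0):
  0100110110001111
  1011001001110000

Answer: 1011001001110000 (45680)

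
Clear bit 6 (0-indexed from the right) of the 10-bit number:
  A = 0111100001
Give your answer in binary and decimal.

Mask = ~(1 << 6) = 1110111111
Bit 6 of A is 1, so AND-ing with the mask clears it to 0.
  0111100001
& 1110111111
------------
  0110100001

Answer: 0110100001 (417)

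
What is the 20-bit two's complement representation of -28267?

1. Binary of +28267:  00000110111001101011
2. Invert bits:     11111001000110010100
3. Add 1:           11111001000110010101

Answer: 11111001000110010101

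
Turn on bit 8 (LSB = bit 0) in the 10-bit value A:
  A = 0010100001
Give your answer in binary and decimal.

Mask = 1 << 8 = 0100000000
Bit 8 of A is 0, so OR-ing with the mask flips it to 1.
  0010100001
| 0100000000
------------
  0110100001

Answer: 0110100001 (417)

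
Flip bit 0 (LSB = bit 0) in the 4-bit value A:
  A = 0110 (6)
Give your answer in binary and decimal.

Mask = 1 << 0 = 0001
Bit 0 of A is 0; XOR with the mask flips it to 1.
  0110
^ 0001
------
  0111

Answer: 0111 (7)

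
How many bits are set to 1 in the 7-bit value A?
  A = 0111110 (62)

0111110
1-bits at positions (from bit 0 = LSB): 1, 2, 3, 4, 5
Count = 5

Answer: 5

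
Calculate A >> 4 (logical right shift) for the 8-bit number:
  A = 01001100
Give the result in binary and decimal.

Logical shift right by 4: drop the bottom 4 bit(s), prepend 4 zero(s) on the left.
  01001100  ->  keep [0100], discard [1100], prepend 0000
= 00000100

Answer: 00000100 (4)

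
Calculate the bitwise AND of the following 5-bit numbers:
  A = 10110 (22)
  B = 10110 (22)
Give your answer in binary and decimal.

Apply & to each column (1 only where both bits are 1):
  10110
& 10110
-------
  10110

Answer: 10110 (22)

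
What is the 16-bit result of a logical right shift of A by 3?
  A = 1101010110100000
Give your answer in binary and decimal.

Logical shift right by 3: drop the bottom 3 bit(s), prepend 3 zero(s) on the left.
  1101010110100000  ->  keep [1101010110100], discard [000], prepend 000
= 0001101010110100

Answer: 0001101010110100 (6836)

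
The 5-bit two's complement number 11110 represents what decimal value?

MSB is 1, so the value is negative. Find the magnitude:
1. Invert bits:  00001
2. Add 1:        00010  = 2
3. Apply sign:   -2

Answer: -2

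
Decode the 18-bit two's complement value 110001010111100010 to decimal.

MSB is 1, so the value is negative. Find the magnitude:
1. Invert bits:  001110101000011101
2. Add 1:        001110101000011110  = 59934
3. Apply sign:   -59934

Answer: -59934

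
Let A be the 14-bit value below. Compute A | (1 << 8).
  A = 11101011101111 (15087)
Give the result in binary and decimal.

Mask = 1 << 8 = 00000100000000
Bit 8 of A is 0, so OR-ing with the mask flips it to 1.
  11101011101111
| 00000100000000
----------------
  11101111101111

Answer: 11101111101111 (15343)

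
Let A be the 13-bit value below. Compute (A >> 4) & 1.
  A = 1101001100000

Bit 4 is the 5th from the right.
  1101001100000
          ^
That bit is 0.

Answer: 0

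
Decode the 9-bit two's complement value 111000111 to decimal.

MSB is 1, so the value is negative. Find the magnitude:
1. Invert bits:  000111000
2. Add 1:        000111001  = 57
3. Apply sign:   -57

Answer: -57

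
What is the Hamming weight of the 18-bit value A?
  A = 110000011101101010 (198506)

110000011101101010
1-bits at positions (from bit 0 = LSB): 1, 3, 5, 6, 8, 9, 10, 16, 17
Count = 9

Answer: 9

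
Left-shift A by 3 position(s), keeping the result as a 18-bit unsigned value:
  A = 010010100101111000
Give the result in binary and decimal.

Shift left by 3: drop the top 3 bit(s), append 3 zero(s) on the right.
  010010100101111000  ->  discard [010], keep [010100101111000], append 000
= 010100101111000000

Answer: 010100101111000000 (84928)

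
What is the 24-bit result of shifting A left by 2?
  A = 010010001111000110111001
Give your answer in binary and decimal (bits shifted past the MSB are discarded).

Shift left by 2: drop the top 2 bit(s), append 2 zero(s) on the right.
  010010001111000110111001  ->  discard [01], keep [0010001111000110111001], append 00
= 001000111100011011100100

Answer: 001000111100011011100100 (2344676)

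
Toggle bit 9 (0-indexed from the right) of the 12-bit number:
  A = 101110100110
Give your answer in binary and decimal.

Mask = 1 << 9 = 001000000000
Bit 9 of A is 1; XOR with the mask flips it to 0.
  101110100110
^ 001000000000
--------------
  100110100110

Answer: 100110100110 (2470)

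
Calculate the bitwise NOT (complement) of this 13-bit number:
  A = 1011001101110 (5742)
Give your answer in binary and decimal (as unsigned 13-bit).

Flip each bit (0->1, 1->0):
  1011001101110
  0100110010001

Answer: 0100110010001 (2449)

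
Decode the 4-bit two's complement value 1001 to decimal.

MSB is 1, so the value is negative. Find the magnitude:
1. Invert bits:  0110
2. Add 1:        0111  = 7
3. Apply sign:   -7

Answer: -7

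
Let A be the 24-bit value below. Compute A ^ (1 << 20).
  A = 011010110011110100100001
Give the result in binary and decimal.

Mask = 1 << 20 = 000100000000000000000000
Bit 20 of A is 0; XOR with the mask flips it to 1.
  011010110011110100100001
^ 000100000000000000000000
--------------------------
  011110110011110100100001

Answer: 011110110011110100100001 (8076577)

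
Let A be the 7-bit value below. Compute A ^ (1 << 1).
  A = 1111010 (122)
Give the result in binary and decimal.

Mask = 1 << 1 = 0000010
Bit 1 of A is 1; XOR with the mask flips it to 0.
  1111010
^ 0000010
---------
  1111000

Answer: 1111000 (120)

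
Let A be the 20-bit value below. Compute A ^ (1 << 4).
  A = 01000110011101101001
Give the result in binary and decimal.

Mask = 1 << 4 = 00000000000000010000
Bit 4 of A is 0; XOR with the mask flips it to 1.
  01000110011101101001
^ 00000000000000010000
----------------------
  01000110011101111001

Answer: 01000110011101111001 (288633)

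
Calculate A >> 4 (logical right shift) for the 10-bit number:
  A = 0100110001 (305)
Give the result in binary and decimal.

Logical shift right by 4: drop the bottom 4 bit(s), prepend 4 zero(s) on the left.
  0100110001  ->  keep [010011], discard [0001], prepend 0000
= 0000010011

Answer: 0000010011 (19)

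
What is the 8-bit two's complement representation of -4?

1. Binary of +4:  00000100
2. Invert bits:     11111011
3. Add 1:           11111100

Answer: 11111100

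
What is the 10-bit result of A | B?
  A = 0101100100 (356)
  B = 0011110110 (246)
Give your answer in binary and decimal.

Apply | to each column (1 where either bit is 1):
  0101100100
| 0011110110
------------
  0111110110

Answer: 0111110110 (502)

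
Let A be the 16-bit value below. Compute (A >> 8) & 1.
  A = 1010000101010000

Bit 8 is the 9th from the right.
  1010000101010000
         ^
That bit is 1.

Answer: 1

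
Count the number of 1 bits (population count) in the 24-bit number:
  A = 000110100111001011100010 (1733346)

000110100111001011100010
1-bits at positions (from bit 0 = LSB): 1, 5, 6, 7, 9, 12, 13, 14, 17, 19, 20
Count = 11

Answer: 11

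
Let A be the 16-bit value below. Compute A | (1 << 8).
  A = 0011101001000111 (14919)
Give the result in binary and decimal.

Mask = 1 << 8 = 0000000100000000
Bit 8 of A is 0, so OR-ing with the mask flips it to 1.
  0011101001000111
| 0000000100000000
------------------
  0011101101000111

Answer: 0011101101000111 (15175)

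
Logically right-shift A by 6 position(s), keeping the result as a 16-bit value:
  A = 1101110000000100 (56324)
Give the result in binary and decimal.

Logical shift right by 6: drop the bottom 6 bit(s), prepend 6 zero(s) on the left.
  1101110000000100  ->  keep [1101110000], discard [000100], prepend 000000
= 0000001101110000

Answer: 0000001101110000 (880)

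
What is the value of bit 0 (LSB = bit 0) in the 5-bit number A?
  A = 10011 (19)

Bit 0 is the 1st from the right.
  10011
      ^
That bit is 1.

Answer: 1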